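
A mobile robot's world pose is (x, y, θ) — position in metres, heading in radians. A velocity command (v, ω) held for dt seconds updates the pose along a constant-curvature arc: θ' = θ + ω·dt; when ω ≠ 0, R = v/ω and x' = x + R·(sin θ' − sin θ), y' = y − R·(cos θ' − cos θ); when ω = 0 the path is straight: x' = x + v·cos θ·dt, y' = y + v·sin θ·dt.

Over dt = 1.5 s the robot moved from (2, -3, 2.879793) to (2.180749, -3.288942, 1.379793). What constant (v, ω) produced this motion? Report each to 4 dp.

v = -0.2500, ω = -1.0000

Δθ = 1.379793 − 2.879793 = -1.500000
ω = Δθ/dt = -1.500000/1.5 = -1.0000
R = −Δy/(cos θ' − cos θ) = 0.2500
v = R·ω = 0.2500·-1.0000 = -0.2500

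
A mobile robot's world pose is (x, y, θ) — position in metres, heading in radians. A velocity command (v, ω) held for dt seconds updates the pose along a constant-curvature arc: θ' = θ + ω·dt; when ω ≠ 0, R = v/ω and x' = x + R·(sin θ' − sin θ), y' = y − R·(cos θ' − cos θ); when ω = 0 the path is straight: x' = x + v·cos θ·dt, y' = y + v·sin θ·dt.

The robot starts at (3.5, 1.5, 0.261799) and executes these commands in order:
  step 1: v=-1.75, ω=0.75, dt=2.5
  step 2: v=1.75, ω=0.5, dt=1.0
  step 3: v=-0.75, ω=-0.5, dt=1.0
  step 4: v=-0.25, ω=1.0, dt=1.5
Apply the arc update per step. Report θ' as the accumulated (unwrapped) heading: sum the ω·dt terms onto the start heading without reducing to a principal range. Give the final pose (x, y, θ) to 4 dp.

(1.7434, -1.4130, 3.6368)

step 1: θ'=2.1368 (R=-2.3333) → pose (2.1345, -2.0051, 2.1368)
step 2: θ'=2.6368 (R=3.5000) → pose (0.8730, -0.8186, 2.6368)
step 3: θ'=2.1368 (R=1.5000) → pose (1.4136, -1.3271, 2.1368)
step 4: θ'=3.6368 (R=-0.2500) → pose (1.7434, -1.4130, 3.6368)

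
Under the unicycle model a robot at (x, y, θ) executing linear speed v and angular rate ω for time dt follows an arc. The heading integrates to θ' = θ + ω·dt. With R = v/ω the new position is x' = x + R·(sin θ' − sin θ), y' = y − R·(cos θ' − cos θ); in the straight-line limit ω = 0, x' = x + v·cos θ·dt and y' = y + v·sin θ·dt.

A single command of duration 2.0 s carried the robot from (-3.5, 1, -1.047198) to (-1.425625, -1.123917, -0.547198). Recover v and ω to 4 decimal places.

v = 1.5000, ω = 0.2500

Δθ = -0.547198 − -1.047198 = 0.500000
ω = Δθ/dt = 0.500000/2.0 = 0.2500
R = −Δy/(cos θ' − cos θ) = 6.0000
v = R·ω = 6.0000·0.2500 = 1.5000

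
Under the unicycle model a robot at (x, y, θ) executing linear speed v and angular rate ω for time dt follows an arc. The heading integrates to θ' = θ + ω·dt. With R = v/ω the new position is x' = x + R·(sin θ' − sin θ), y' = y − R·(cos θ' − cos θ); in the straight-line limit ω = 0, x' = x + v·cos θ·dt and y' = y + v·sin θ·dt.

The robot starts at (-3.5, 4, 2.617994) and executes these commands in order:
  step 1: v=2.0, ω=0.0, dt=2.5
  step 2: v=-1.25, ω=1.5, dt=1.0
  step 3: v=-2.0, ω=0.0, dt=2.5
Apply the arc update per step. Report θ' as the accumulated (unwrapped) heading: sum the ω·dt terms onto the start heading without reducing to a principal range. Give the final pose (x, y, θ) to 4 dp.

(-3.9230, 10.8975, 4.1180)

step 1: θ'=2.6180 (straight) → pose (-7.8301, 6.5000, 2.6180)
step 2: θ'=4.1180 (R=-0.8333) → pose (-6.7231, 6.7550, 4.1180)
step 3: θ'=4.1180 (straight) → pose (-3.9230, 10.8975, 4.1180)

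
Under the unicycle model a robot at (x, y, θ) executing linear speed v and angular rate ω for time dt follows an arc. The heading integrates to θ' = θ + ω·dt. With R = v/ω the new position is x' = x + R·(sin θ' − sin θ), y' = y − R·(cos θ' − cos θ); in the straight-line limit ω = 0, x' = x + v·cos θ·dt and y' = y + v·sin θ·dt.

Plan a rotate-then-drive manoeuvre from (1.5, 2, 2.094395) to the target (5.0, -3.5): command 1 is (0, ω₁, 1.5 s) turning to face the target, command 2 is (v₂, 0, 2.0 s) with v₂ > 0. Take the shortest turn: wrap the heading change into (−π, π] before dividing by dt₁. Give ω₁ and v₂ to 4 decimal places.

ω₁ = -2.0656, v₂ = 3.2596

heading to target = atan2(-3.5−2, 5−1.5) = -1.0041
Δθ = wrap(-1.0041 − 2.0944) = -3.0985; ω₁ = Δθ/dt₁ = -2.0656
distance = √((5−1.5)² + (-3.5−2)²) = 6.5192; v₂ = distance/dt₂ = 3.2596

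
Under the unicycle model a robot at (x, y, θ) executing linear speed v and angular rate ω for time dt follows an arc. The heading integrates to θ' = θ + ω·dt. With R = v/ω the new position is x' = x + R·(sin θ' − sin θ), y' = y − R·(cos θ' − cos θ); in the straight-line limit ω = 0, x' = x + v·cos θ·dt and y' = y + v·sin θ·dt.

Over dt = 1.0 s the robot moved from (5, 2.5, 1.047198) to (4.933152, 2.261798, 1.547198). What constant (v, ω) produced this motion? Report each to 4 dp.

v = -0.2500, ω = 0.5000

Δθ = 1.547198 − 1.047198 = 0.500000
ω = Δθ/dt = 0.500000/1.0 = 0.5000
R = −Δy/(cos θ' − cos θ) = -0.5000
v = R·ω = -0.5000·0.5000 = -0.2500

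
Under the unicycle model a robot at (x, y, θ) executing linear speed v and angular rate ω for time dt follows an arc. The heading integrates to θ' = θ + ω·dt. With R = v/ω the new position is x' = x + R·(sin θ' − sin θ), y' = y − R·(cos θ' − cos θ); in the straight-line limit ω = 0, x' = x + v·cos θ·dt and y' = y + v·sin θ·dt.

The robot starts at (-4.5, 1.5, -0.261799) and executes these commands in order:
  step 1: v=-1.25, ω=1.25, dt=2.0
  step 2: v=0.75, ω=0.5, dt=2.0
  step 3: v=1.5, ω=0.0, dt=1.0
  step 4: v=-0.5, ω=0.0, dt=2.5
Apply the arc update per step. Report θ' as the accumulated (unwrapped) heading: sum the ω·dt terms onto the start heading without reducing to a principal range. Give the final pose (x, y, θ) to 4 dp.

step 1: θ'=2.2382 (R=-1.0000) → pose (-5.5442, -0.0849, 2.2382)
step 2: θ'=3.2382 (R=1.5000) → pose (-6.8671, 0.4797, 3.2382)
step 3: θ'=3.2382 (straight) → pose (-8.3601, 0.3350, 3.2382)
step 4: θ'=3.2382 (straight) → pose (-7.1159, 0.4556, 3.2382)

(-7.1159, 0.4556, 3.2382)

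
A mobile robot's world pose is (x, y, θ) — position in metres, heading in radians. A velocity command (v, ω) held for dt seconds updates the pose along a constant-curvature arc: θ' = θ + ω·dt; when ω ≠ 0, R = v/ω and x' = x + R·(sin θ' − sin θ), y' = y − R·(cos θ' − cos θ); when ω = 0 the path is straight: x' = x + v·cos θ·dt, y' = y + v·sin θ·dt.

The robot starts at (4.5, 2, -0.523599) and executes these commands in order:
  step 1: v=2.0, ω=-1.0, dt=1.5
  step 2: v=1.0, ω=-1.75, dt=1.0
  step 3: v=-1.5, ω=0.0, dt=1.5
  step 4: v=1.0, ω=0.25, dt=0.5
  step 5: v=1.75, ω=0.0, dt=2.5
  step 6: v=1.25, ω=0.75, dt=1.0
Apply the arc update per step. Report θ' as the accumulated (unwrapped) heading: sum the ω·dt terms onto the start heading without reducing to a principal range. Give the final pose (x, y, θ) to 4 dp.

step 1: θ'=-2.0236 (R=-2.0000) → pose (5.2984, -0.6070, -2.0236)
step 2: θ'=-3.7736 (R=-0.5714) → pose (4.4470, -0.8181, -3.7736)
step 3: θ'=-3.7736 (straight) → pose (6.2624, -2.1473, -3.7736)
step 4: θ'=-3.6486 (R=4.0000) → pose (5.8416, -1.8779, -3.6486)
step 5: θ'=-3.6486 (straight) → pose (2.0170, 0.2465, -3.6486)
step 6: θ'=-2.8986 (R=1.6667) → pose (0.8067, 0.4072, -2.8986)

(0.8067, 0.4072, -2.8986)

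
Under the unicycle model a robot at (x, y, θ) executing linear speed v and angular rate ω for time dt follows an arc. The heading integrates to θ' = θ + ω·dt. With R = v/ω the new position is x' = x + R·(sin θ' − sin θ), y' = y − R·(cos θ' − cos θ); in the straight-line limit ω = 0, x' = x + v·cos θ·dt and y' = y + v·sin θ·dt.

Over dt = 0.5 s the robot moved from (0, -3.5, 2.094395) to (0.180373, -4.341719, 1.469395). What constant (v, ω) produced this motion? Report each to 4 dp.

Δθ = 1.469395 − 2.094395 = -0.625000
ω = Δθ/dt = -0.625000/0.5 = -1.2500
R = −Δy/(cos θ' − cos θ) = 1.4000
v = R·ω = 1.4000·-1.2500 = -1.7500

v = -1.7500, ω = -1.2500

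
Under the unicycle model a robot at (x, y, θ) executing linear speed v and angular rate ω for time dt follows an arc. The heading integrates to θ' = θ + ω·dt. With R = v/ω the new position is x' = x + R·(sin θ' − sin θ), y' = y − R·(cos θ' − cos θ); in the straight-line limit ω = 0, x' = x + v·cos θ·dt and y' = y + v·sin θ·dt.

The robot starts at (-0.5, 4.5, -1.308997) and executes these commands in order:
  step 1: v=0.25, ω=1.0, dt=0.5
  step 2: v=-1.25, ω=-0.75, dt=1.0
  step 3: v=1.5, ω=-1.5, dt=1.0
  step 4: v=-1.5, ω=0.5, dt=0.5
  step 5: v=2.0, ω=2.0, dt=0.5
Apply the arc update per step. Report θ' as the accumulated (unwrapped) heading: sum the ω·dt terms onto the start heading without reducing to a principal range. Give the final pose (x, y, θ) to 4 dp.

step 1: θ'=-0.8090 (R=0.2500) → pose (-0.4394, 4.3921, -0.8090)
step 2: θ'=-1.5590 (R=1.6667) → pose (-0.9000, 5.5229, -1.5590)
step 3: θ'=-3.0590 (R=-1.0000) → pose (-1.8174, 4.5145, -3.0590)
step 4: θ'=-2.8090 (R=-3.0000) → pose (-1.0854, 4.6686, -2.8090)
step 5: θ'=-1.8090 (R=1.0000) → pose (-1.7307, 3.9594, -1.8090)

(-1.7307, 3.9594, -1.8090)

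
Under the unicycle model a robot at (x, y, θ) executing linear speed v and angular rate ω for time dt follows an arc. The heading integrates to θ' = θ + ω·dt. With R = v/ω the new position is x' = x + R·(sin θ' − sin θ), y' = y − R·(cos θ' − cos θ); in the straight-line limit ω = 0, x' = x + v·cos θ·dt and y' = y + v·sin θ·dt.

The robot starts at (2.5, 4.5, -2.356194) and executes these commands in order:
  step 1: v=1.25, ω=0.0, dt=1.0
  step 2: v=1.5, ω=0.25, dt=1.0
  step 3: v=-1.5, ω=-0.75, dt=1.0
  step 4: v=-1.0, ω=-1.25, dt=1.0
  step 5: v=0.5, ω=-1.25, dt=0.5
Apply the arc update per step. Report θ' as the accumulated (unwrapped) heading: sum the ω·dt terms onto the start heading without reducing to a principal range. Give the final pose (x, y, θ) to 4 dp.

(2.6669, 3.2569, -4.7312)

step 1: θ'=-2.3562 (straight) → pose (1.6161, 3.6161, -2.3562)
step 2: θ'=-2.1062 (R=6.0000) → pose (0.6984, 2.4346, -2.1062)
step 3: θ'=-2.8562 (R=2.0000) → pose (1.8554, 3.3333, -2.8562)
step 4: θ'=-4.1062 (R=0.8000) → pose (2.7381, 3.0215, -4.1062)
step 5: θ'=-4.7312 (R=-0.4000) → pose (2.6669, 3.2569, -4.7312)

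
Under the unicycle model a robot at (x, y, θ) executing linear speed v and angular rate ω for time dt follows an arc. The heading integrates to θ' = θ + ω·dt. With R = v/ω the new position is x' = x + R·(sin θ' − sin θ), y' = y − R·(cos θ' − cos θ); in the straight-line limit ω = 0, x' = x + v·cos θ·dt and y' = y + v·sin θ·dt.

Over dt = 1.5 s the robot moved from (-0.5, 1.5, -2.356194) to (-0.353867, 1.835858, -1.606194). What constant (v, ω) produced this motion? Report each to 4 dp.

v = -0.2500, ω = 0.5000

Δθ = -1.606194 − -2.356194 = 0.750000
ω = Δθ/dt = 0.750000/1.5 = 0.5000
R = −Δy/(cos θ' − cos θ) = -0.5000
v = R·ω = -0.5000·0.5000 = -0.2500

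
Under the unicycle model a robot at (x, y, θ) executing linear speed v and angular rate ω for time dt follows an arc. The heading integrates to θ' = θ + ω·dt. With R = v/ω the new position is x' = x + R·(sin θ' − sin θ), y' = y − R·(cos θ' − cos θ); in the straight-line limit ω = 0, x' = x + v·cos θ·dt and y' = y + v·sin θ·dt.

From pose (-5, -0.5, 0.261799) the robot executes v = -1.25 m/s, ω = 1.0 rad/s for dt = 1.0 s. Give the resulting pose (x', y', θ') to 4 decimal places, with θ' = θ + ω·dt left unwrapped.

θ' = 0.2618 + 1.0·1.0 = 1.2618
R = v/ω = -1.25/1.0 = -1.2500
x' = -5 + -1.2500·(sin 1.2618 − sin 0.2618) = -5.8673
y' = -0.5 − -1.2500·(cos 1.2618 − cos 0.2618) = -1.3273

(-5.8673, -1.3273, 1.2618)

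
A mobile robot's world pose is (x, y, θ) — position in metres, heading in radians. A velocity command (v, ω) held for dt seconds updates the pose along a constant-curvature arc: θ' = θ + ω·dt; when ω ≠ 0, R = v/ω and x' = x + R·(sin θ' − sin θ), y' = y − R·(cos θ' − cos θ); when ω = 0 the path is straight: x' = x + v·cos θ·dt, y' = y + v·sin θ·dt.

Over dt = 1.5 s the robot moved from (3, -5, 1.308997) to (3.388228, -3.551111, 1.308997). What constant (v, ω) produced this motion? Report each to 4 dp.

v = 1.0000, ω = 0.0000

Δθ = 1.308997 − 1.308997 = 0.000000
ω = Δθ/dt = 0.000000/1.5 = 0.0000
ω = 0 → v = (Δx·cos θ + Δy·sin θ)/dt = 1.0000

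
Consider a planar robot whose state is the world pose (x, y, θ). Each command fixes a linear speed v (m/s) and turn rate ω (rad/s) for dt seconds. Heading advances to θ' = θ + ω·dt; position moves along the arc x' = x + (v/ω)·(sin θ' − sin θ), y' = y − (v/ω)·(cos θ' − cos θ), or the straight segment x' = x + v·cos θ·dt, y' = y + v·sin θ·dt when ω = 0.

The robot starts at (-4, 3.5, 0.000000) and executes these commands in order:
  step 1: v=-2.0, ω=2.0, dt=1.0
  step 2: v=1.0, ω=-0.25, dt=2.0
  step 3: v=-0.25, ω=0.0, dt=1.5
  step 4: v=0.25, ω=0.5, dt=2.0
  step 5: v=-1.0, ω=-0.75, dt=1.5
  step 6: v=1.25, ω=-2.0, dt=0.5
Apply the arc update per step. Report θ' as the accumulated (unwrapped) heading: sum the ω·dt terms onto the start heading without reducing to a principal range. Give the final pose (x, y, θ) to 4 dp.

step 1: θ'=2.0000 (R=-1.0000) → pose (-4.9093, 2.0839, 2.0000)
step 2: θ'=1.5000 (R=-4.0000) → pose (-5.2621, 4.0314, 1.5000)
step 3: θ'=1.5000 (straight) → pose (-5.2886, 3.6573, 1.5000)
step 4: θ'=2.5000 (R=0.5000) → pose (-5.4881, 4.0933, 2.5000)
step 5: θ'=1.3750 (R=1.3333) → pose (-4.9782, 2.7657, 1.3750)
step 6: θ'=0.3750 (R=-0.6250) → pose (-4.5941, 3.2257, 0.3750)

(-4.5941, 3.2257, 0.3750)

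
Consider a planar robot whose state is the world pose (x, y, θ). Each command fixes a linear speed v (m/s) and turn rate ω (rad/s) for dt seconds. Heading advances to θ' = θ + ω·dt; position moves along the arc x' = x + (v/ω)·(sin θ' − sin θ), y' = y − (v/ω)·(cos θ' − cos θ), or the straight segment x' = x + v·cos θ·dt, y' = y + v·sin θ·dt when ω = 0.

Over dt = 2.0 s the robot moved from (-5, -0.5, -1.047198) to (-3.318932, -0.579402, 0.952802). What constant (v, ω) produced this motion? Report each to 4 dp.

v = 1.0000, ω = 1.0000

Δθ = 0.952802 − -1.047198 = 2.000000
ω = Δθ/dt = 2.000000/2.0 = 1.0000
R = Δx/(sin θ' − sin θ) = 1.0000
v = R·ω = 1.0000·1.0000 = 1.0000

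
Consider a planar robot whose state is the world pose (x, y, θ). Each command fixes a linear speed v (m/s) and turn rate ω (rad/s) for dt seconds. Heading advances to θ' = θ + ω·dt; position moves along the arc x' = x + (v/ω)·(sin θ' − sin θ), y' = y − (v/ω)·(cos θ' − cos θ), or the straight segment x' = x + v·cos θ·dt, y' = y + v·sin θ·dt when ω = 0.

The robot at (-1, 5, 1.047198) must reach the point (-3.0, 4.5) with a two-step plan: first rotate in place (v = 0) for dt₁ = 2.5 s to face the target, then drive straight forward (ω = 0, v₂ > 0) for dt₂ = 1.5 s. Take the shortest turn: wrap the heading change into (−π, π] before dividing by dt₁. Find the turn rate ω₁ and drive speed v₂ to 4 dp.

heading to target = atan2(4.5−5, -3−-1) = -2.8966
Δθ = wrap(-2.8966 − 1.0472) = 2.3394; ω₁ = Δθ/dt₁ = 0.9357
distance = √((-3−-1)² + (4.5−5)²) = 2.0616; v₂ = distance/dt₂ = 1.3744

ω₁ = 0.9357, v₂ = 1.3744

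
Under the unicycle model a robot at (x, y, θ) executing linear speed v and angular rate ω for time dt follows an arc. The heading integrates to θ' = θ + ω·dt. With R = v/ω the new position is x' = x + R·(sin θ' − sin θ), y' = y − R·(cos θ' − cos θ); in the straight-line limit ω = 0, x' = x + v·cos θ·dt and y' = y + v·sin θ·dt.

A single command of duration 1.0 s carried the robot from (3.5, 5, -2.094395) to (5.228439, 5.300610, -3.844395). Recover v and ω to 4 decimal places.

v = -2.0000, ω = -1.7500

Δθ = -3.844395 − -2.094395 = -1.750000
ω = Δθ/dt = -1.750000/1.0 = -1.7500
R = Δx/(sin θ' − sin θ) = 1.1429
v = R·ω = 1.1429·-1.7500 = -2.0000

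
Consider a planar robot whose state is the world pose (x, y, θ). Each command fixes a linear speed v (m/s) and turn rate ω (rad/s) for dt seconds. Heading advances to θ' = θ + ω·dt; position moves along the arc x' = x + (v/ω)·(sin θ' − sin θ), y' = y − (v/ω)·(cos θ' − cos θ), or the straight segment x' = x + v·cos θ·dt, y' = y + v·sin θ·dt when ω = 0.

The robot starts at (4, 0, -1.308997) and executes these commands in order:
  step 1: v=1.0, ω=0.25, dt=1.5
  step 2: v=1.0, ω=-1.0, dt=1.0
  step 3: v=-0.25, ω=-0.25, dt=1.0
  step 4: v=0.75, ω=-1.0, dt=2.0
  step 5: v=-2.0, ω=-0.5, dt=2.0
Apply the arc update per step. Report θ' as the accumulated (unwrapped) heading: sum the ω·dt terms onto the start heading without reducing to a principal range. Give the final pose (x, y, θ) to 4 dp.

(3.7432, -5.8532, -5.1840)

step 1: θ'=-0.9340 (R=4.0000) → pose (4.6477, -1.3432, -0.9340)
step 2: θ'=-1.9340 (R=-1.0000) → pose (4.7785, -2.2931, -1.9340)
step 3: θ'=-2.1840 (R=1.0000) → pose (4.8954, -2.0729, -2.1840)
step 4: θ'=-4.1840 (R=-0.7500) → pose (3.6343, -2.0194, -4.1840)
step 5: θ'=-5.1840 (R=4.0000) → pose (3.7432, -5.8532, -5.1840)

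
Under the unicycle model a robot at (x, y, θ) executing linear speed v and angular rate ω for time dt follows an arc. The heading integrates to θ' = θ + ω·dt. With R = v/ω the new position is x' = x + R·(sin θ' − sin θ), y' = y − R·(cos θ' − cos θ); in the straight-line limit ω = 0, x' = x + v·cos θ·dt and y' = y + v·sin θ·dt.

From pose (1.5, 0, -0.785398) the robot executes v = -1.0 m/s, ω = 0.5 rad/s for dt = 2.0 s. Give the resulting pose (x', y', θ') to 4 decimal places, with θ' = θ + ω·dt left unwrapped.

(-0.3401, 0.5399, 0.2146)

θ' = -0.7854 + 0.5·2.0 = 0.2146
R = v/ω = -1.0/0.5 = -2.0000
x' = 1.5 + -2.0000·(sin 0.2146 − sin -0.7854) = -0.3401
y' = 0 − -2.0000·(cos 0.2146 − cos -0.7854) = 0.5399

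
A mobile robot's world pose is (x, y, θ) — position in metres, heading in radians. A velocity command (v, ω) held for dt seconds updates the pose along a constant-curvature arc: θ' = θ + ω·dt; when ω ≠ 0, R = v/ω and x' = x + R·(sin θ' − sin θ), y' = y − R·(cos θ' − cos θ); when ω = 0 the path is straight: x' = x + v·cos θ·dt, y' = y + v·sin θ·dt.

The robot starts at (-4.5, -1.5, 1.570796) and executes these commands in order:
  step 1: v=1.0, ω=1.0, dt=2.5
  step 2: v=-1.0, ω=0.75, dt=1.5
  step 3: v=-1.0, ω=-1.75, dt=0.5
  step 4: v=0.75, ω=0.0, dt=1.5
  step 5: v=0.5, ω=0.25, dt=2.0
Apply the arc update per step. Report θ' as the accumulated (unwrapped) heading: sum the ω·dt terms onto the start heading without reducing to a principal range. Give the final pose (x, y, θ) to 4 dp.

(-6.7800, -1.0197, 4.8208)

step 1: θ'=4.0708 (R=1.0000) → pose (-6.3011, -0.9015, 4.0708)
step 2: θ'=5.1958 (R=-1.3333) → pose (-6.1888, 0.5162, 5.1958)
step 3: θ'=4.3208 (R=0.5714) → pose (-6.2110, 0.9999, 4.3208)
step 4: θ'=4.3208 (straight) → pose (-6.6404, -0.0400, 4.3208)
step 5: θ'=4.8208 (R=2.0000) → pose (-6.7800, -1.0197, 4.8208)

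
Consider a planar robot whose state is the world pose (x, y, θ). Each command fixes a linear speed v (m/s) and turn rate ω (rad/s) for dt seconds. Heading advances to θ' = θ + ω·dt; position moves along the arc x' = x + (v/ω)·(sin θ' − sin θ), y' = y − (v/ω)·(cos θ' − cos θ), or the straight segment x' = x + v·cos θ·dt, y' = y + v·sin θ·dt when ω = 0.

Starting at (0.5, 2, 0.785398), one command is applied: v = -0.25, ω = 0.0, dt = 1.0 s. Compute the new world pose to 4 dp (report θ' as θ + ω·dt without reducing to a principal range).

θ' = 0.7854 + 0.0·1.0 = 0.7854
ω = 0 → straight: x' = 0.5 + -0.25·cos(0.7854)·1.0 = 0.3232
y' = 2 + -0.25·sin(0.7854)·1.0 = 1.8232

(0.3232, 1.8232, 0.7854)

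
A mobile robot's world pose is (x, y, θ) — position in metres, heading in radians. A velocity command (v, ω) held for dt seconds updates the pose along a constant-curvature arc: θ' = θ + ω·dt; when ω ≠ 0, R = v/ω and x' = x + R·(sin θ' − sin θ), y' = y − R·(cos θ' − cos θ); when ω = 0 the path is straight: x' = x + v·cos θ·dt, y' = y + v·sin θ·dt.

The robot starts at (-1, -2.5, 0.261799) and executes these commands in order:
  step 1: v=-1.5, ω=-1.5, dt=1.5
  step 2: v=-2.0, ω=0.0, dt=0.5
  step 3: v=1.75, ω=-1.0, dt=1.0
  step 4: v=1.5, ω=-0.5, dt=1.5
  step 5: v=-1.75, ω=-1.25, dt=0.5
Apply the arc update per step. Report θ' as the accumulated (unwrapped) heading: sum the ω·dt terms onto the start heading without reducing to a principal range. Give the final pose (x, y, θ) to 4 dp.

step 1: θ'=-1.9882 (R=1.0000) → pose (-2.1730, -1.1287, -1.9882)
step 2: θ'=-1.9882 (straight) → pose (-1.7676, -0.2145, -1.9882)
step 3: θ'=-2.9882 (R=-1.7500) → pose (-3.0999, -1.2346, -2.9882)
step 4: θ'=-3.7382 (R=-3.0000) → pose (-5.2438, -0.7515, -3.7382)
step 5: θ'=-4.3632 (R=1.4000) → pose (-4.7149, -1.4307, -4.3632)

(-4.7149, -1.4307, -4.3632)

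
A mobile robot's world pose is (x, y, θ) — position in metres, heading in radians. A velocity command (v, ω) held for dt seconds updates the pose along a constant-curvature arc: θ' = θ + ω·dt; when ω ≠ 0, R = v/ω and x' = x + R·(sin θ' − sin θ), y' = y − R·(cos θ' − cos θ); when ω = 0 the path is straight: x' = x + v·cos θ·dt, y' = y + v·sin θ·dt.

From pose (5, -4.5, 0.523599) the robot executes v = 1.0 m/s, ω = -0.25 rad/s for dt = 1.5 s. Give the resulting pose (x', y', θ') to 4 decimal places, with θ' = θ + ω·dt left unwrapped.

(6.4078, -4.0082, 0.1486)

θ' = 0.5236 + -0.25·1.5 = 0.1486
R = v/ω = 1.0/-0.25 = -4.0000
x' = 5 + -4.0000·(sin 0.1486 − sin 0.5236) = 6.4078
y' = -4.5 − -4.0000·(cos 0.1486 − cos 0.5236) = -4.0082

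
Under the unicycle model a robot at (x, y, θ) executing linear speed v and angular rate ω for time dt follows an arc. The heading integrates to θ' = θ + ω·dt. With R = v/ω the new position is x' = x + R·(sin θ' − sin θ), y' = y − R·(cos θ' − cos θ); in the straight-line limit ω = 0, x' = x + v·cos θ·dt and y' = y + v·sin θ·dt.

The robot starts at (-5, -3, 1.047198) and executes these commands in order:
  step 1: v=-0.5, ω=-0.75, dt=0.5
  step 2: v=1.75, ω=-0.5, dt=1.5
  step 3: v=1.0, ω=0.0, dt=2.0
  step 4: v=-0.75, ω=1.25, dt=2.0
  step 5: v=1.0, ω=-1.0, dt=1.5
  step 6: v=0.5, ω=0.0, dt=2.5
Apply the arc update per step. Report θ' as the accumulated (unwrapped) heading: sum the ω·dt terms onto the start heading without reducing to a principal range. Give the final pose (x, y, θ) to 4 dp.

step 1: θ'=0.6722 (R=0.6667) → pose (-5.1622, -3.1883, 0.6722)
step 2: θ'=-0.0778 (R=-3.5000) → pose (-2.7107, -2.4375, -0.0778)
step 3: θ'=-0.0778 (straight) → pose (-0.7168, -2.5929, -0.0778)
step 4: θ'=2.4222 (R=-0.6000) → pose (-1.1587, -3.6424, 2.4222)
step 5: θ'=0.9222 (R=-1.0000) → pose (-1.2967, -2.2862, 0.9222)
step 6: θ'=0.9222 (straight) → pose (-0.5417, -1.2900, 0.9222)

(-0.5417, -1.2900, 0.9222)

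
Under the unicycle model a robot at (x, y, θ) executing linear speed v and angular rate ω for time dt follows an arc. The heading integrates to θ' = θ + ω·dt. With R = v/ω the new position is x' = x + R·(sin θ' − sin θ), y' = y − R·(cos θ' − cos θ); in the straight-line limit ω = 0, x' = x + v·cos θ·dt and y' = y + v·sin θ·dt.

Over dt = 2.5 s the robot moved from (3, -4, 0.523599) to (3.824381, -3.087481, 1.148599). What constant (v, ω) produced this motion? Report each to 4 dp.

v = 0.5000, ω = 0.2500

Δθ = 1.148599 − 0.523599 = 0.625000
ω = Δθ/dt = 0.625000/2.5 = 0.2500
R = −Δy/(cos θ' − cos θ) = 2.0000
v = R·ω = 2.0000·0.2500 = 0.5000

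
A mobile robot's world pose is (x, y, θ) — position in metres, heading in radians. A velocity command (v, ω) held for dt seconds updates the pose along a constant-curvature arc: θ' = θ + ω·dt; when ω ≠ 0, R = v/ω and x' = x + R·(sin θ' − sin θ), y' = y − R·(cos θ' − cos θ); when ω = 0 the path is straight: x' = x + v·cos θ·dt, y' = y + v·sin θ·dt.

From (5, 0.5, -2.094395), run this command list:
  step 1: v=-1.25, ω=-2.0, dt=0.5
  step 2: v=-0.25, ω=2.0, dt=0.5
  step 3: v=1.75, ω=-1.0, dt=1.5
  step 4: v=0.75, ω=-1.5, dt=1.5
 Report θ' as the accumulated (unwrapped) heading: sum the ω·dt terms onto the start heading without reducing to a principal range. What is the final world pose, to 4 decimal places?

(3.3393, 1.0778, -5.8444)

step 1: θ'=-3.0944 (R=0.6250) → pose (5.5118, 0.8118, -3.0944)
step 2: θ'=-2.0944 (R=-0.1250) → pose (5.6141, 0.8742, -2.0944)
step 3: θ'=-3.5944 (R=-1.7500) → pose (3.3330, 0.1755, -3.5944)
step 4: θ'=-5.8444 (R=-0.5000) → pose (3.3393, 1.0778, -5.8444)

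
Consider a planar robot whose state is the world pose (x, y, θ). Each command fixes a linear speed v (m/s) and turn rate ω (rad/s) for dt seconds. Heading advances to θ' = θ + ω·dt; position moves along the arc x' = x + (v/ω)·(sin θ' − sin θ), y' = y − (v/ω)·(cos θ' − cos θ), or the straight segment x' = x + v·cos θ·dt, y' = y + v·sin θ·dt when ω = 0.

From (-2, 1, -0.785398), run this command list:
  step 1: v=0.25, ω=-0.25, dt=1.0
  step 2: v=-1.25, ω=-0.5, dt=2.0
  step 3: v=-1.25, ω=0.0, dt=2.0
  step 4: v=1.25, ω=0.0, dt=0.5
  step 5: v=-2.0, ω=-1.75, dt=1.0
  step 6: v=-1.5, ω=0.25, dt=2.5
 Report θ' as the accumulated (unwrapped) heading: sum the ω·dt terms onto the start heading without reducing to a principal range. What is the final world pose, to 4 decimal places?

step 1: θ'=-1.0354 (R=-1.0000) → pose (-1.8470, 0.8031, -1.0354)
step 2: θ'=-2.0354 (R=2.5000) → pose (-1.9319, 3.1987, -2.0354)
step 3: θ'=-2.0354 (straight) → pose (-0.8117, 5.4337, -2.0354)
step 4: θ'=-2.0354 (straight) → pose (-1.0918, 4.8750, -2.0354)
step 5: θ'=-3.7854 (R=1.1429) → pose (0.6160, 5.2770, -3.7854)
step 6: θ'=-3.1604 (R=-6.0000) → pose (4.1046, 4.0769, -3.1604)

(4.1046, 4.0769, -3.1604)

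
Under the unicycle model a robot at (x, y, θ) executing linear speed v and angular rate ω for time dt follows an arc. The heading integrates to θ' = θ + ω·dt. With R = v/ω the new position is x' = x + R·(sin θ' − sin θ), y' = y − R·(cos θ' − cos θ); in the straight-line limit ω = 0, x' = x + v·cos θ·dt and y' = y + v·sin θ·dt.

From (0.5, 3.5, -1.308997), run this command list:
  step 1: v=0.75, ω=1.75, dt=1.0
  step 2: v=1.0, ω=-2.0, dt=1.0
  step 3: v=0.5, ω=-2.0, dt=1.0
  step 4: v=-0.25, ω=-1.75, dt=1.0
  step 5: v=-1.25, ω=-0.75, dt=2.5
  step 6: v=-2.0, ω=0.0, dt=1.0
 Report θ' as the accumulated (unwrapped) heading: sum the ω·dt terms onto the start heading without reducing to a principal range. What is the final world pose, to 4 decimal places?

step 1: θ'=0.4410 (R=0.4286) → pose (1.0969, 3.2234, 0.4410)
step 2: θ'=-1.5590 (R=-0.5000) → pose (1.8103, 2.7771, -1.5590)
step 3: θ'=-3.5590 (R=-0.2500) → pose (1.4590, 2.5456, -3.5590)
step 4: θ'=-5.3090 (R=0.1429) → pose (1.5192, 2.3348, -5.3090)
step 5: θ'=-7.1840 (R=1.6667) → pose (-1.1659, 2.2362, -7.1840)
step 6: θ'=-7.1840 (straight) → pose (-2.4079, 3.8039, -7.1840)

(-2.4079, 3.8039, -7.1840)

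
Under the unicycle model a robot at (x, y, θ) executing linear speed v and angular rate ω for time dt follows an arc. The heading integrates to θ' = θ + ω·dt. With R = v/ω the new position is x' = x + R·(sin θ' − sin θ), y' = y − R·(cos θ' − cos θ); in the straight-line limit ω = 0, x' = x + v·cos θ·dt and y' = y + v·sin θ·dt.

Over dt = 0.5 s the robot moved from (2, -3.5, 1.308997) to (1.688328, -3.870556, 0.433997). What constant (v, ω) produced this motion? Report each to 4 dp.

v = -1.0000, ω = -1.7500

Δθ = 0.433997 − 1.308997 = -0.875000
ω = Δθ/dt = -0.875000/0.5 = -1.7500
R = −Δy/(cos θ' − cos θ) = 0.5714
v = R·ω = 0.5714·-1.7500 = -1.0000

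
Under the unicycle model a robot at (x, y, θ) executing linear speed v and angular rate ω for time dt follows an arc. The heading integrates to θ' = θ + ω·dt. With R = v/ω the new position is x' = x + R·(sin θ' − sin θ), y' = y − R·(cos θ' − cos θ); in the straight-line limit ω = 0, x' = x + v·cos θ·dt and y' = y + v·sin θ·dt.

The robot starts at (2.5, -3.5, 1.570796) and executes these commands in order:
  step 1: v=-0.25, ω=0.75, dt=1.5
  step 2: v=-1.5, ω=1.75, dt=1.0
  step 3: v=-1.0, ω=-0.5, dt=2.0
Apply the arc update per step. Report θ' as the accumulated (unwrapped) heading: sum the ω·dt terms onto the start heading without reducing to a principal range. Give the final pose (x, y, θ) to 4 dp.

(5.2163, -1.8719, 3.4458)

step 1: θ'=2.6958 (R=-0.3333) → pose (2.6896, -3.8008, 2.6958)
step 2: θ'=4.4458 (R=-0.8571) → pose (3.8861, -3.2532, 4.4458)
step 3: θ'=3.4458 (R=2.0000) → pose (5.2163, -1.8719, 3.4458)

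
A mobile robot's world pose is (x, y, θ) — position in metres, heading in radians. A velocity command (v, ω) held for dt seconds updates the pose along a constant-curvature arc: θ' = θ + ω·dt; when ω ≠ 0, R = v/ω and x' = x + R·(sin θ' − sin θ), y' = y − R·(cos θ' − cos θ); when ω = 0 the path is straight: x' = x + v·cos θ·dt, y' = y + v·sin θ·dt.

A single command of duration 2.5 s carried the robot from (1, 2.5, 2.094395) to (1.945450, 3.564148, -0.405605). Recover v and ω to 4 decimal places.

v = 0.7500, ω = -1.0000

Δθ = -0.405605 − 2.094395 = -2.500000
ω = Δθ/dt = -2.500000/2.5 = -1.0000
R = −Δy/(cos θ' − cos θ) = -0.7500
v = R·ω = -0.7500·-1.0000 = 0.7500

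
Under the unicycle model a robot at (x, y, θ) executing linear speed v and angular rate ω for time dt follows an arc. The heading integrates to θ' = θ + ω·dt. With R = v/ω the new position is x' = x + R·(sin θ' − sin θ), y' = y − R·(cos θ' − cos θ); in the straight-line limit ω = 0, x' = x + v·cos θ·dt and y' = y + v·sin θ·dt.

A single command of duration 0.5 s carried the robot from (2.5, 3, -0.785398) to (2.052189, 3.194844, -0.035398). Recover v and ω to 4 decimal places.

Δθ = -0.035398 − -0.785398 = 0.750000
ω = Δθ/dt = 0.750000/0.5 = 1.5000
R = Δx/(sin θ' − sin θ) = -0.6667
v = R·ω = -0.6667·1.5000 = -1.0000

v = -1.0000, ω = 1.5000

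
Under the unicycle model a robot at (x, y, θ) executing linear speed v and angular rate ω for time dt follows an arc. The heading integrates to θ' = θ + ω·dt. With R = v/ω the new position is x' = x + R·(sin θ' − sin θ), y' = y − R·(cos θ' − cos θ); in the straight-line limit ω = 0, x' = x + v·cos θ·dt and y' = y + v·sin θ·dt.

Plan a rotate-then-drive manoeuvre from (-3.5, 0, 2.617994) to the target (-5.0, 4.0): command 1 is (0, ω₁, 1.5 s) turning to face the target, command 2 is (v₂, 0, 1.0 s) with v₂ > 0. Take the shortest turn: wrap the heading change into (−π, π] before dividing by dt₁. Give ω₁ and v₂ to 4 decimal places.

ω₁ = -0.4590, v₂ = 4.2720

heading to target = atan2(4−0, -5−-3.5) = 1.9296
Δθ = wrap(1.9296 − 2.6180) = -0.6884; ω₁ = Δθ/dt₁ = -0.4590
distance = √((-5−-3.5)² + (4−0)²) = 4.2720; v₂ = distance/dt₂ = 4.2720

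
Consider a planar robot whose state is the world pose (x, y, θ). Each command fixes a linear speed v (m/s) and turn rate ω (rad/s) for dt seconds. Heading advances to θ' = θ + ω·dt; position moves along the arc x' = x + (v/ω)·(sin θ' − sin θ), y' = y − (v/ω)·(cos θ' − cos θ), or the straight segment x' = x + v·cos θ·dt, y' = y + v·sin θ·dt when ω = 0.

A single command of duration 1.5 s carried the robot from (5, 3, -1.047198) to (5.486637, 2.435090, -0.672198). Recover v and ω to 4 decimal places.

Δθ = -0.672198 − -1.047198 = 0.375000
ω = Δθ/dt = 0.375000/1.5 = 0.2500
R = −Δy/(cos θ' − cos θ) = 2.0000
v = R·ω = 2.0000·0.2500 = 0.5000

v = 0.5000, ω = 0.2500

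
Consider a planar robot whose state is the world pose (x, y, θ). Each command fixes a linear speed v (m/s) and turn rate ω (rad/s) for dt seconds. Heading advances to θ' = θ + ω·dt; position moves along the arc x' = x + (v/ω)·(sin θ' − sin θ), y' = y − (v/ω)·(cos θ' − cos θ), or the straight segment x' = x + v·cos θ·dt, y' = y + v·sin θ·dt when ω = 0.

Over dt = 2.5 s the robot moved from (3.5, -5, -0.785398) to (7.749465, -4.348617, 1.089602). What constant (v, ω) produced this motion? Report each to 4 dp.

Δθ = 1.089602 − -0.785398 = 1.875000
ω = Δθ/dt = 1.875000/2.5 = 0.7500
R = Δx/(sin θ' − sin θ) = 2.6667
v = R·ω = 2.6667·0.7500 = 2.0000

v = 2.0000, ω = 0.7500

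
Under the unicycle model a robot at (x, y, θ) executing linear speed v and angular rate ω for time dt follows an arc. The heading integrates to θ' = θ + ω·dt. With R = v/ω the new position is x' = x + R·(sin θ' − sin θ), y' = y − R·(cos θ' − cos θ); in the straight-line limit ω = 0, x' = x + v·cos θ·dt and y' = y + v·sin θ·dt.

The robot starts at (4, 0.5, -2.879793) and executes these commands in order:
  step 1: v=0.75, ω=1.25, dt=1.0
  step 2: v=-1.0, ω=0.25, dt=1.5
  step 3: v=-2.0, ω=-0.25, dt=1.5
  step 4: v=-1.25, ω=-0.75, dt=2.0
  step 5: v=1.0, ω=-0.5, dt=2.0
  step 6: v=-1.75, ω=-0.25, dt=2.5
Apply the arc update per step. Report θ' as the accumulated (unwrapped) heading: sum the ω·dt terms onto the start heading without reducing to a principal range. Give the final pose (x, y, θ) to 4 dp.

(4.0819, 2.7123, -4.7548)

step 1: θ'=-1.6298 (R=0.6000) → pose (3.5563, -0.0442, -1.6298)
step 2: θ'=-1.2548 (R=-4.0000) → pose (3.3652, 1.4348, -1.2548)
step 3: θ'=-1.6298 (R=8.0000) → pose (2.9830, 4.3926, -1.6298)
step 4: θ'=-3.1298 (R=1.6667) → pose (4.6271, 5.9609, -3.1298)
step 5: θ'=-4.1298 (R=-2.0000) → pose (2.9335, 6.8604, -4.1298)
step 6: θ'=-4.7548 (R=7.0000) → pose (4.0819, 2.7123, -4.7548)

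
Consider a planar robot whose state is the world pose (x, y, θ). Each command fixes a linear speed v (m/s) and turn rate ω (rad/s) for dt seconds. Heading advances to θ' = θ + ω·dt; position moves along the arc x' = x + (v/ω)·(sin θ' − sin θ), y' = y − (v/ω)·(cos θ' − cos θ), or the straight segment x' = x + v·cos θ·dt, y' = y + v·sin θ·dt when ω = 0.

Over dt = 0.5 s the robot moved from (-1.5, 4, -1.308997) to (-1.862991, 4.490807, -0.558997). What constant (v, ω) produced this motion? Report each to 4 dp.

v = -1.2500, ω = 1.5000

Δθ = -0.558997 − -1.308997 = 0.750000
ω = Δθ/dt = 0.750000/0.5 = 1.5000
R = −Δy/(cos θ' − cos θ) = -0.8333
v = R·ω = -0.8333·1.5000 = -1.2500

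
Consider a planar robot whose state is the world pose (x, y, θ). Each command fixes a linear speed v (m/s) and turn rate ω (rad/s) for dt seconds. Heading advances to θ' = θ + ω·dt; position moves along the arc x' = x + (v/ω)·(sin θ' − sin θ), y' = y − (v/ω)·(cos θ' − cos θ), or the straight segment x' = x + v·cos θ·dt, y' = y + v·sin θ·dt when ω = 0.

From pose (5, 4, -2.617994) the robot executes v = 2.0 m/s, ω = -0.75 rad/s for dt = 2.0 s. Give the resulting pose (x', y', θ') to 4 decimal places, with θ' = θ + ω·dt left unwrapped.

θ' = -2.6180 + -0.75·2.0 = -4.1180
R = v/ω = 2.0/-0.75 = -2.6667
x' = 5 + -2.6667·(sin -4.1180 − sin -2.6180) = 1.4574
y' = 4 − -2.6667·(cos -4.1180 − cos -2.6180) = 4.8160

(1.4574, 4.8160, -4.1180)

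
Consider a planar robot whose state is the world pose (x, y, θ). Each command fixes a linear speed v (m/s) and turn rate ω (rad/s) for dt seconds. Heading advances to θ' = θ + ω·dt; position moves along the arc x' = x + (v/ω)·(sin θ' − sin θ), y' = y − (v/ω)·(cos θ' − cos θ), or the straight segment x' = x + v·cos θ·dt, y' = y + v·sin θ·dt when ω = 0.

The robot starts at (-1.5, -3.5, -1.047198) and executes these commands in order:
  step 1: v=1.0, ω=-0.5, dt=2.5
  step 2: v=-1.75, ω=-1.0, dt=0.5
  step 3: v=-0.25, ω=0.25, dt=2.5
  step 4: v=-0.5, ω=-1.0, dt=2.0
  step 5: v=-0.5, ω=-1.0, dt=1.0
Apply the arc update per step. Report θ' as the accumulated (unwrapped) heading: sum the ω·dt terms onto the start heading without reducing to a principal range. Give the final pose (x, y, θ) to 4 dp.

(0.3277, -5.4728, -5.1722)

step 1: θ'=-2.2972 (R=-2.0000) → pose (-1.7369, -5.8284, -2.2972)
step 2: θ'=-2.7972 (R=1.7500) → pose (-1.0195, -5.3434, -2.7972)
step 3: θ'=-2.1722 (R=-1.0000) → pose (-0.5326, -4.9680, -2.1722)
step 4: θ'=-4.1722 (R=0.5000) → pose (0.3085, -4.9937, -4.1722)
step 5: θ'=-5.1722 (R=0.5000) → pose (0.3277, -5.4728, -5.1722)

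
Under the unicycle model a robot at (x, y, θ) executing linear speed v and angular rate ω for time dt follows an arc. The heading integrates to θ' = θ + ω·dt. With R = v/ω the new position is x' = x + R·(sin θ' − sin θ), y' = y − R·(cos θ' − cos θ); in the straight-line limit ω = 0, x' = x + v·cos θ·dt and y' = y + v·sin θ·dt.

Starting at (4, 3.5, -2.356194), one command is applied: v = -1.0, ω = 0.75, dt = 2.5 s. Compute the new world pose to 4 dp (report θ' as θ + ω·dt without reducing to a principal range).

(3.6743, 5.6247, -0.4812)

θ' = -2.3562 + 0.75·2.5 = -0.4812
R = v/ω = -1.0/0.75 = -1.3333
x' = 4 + -1.3333·(sin -0.4812 − sin -2.3562) = 3.6743
y' = 3.5 − -1.3333·(cos -0.4812 − cos -2.3562) = 5.6247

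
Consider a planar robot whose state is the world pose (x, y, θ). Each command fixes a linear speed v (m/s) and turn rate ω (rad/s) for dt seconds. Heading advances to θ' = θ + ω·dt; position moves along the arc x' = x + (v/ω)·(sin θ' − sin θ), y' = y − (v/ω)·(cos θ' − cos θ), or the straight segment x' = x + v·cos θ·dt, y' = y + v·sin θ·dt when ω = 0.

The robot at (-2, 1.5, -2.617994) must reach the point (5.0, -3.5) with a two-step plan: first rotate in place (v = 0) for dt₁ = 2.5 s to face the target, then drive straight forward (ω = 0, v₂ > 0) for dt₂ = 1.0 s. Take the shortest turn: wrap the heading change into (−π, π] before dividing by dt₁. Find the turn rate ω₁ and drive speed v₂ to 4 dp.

heading to target = atan2(-3.5−1.5, 5−-2) = -0.6202
Δθ = wrap(-0.6202 − -2.6180) = 1.9977; ω₁ = Δθ/dt₁ = 0.7991
distance = √((5−-2)² + (-3.5−1.5)²) = 8.6023; v₂ = distance/dt₂ = 8.6023

ω₁ = 0.7991, v₂ = 8.6023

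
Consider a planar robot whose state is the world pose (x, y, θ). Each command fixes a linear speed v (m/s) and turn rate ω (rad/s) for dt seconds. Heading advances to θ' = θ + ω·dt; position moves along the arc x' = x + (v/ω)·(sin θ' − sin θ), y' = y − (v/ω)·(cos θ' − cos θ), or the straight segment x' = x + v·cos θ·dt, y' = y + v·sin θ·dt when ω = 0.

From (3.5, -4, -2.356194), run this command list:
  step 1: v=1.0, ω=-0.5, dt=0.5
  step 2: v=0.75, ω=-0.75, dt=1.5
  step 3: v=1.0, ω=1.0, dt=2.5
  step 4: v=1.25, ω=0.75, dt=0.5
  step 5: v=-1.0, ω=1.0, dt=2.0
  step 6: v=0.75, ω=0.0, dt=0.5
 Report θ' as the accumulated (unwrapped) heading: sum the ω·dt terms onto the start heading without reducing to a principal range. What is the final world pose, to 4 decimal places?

step 1: θ'=-2.6062 (R=-2.0000) → pose (3.1062, -4.3059, -2.6062)
step 2: θ'=-3.7312 (R=-1.0000) → pose (2.0399, -4.2770, -3.7312)
step 3: θ'=-1.2312 (R=1.0000) → pose (0.5410, -5.4413, -1.2312)
step 4: θ'=-0.8562 (R=1.6667) → pose (0.8536, -5.9783, -0.8562)
step 5: θ'=1.1438 (R=-1.0000) → pose (-0.8120, -6.2195, 1.1438)
step 6: θ'=1.1438 (straight) → pose (-0.6567, -5.8782, 1.1438)

(-0.6567, -5.8782, 1.1438)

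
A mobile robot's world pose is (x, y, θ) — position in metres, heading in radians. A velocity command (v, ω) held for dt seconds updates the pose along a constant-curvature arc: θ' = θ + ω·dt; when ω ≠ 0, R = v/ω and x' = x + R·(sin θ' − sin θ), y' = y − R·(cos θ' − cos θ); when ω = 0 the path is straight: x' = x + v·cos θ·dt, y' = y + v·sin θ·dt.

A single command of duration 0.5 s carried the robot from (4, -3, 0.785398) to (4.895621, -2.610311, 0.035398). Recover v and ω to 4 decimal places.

v = 2.0000, ω = -1.5000

Δθ = 0.035398 − 0.785398 = -0.750000
ω = Δθ/dt = -0.750000/0.5 = -1.5000
R = Δx/(sin θ' − sin θ) = -1.3333
v = R·ω = -1.3333·-1.5000 = 2.0000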